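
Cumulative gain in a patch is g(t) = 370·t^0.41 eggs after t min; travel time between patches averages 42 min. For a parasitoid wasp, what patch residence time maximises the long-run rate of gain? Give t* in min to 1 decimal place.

29.2 min

Optimal t* satisfies g'(t*) = g(t*)/(T + t*).
g'(t) = 0.41·370·t^-0.59. Setting 0.41·370·t^-0.59 = 370·t^0.41/(42+t) gives 0.41(42+t) = t, so 0.59·t = 0.41×42.
t* = 0.41×42/0.59 = 29.19 min.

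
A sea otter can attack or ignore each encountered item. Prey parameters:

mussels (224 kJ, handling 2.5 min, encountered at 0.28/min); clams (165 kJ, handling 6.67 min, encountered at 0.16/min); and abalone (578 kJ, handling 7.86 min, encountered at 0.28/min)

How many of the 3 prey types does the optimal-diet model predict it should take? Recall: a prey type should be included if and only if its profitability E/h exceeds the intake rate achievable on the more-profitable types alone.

2

Profitabilities (E/h, kJ/min): mussels 89.6, abalone 73.5, clams 24.7. Add prey in this order while the next type's profitability exceeds the intake rate on those already taken.
Rate on top 1: 36.89. abalone: 73.5 > 36.89 → include.
Rate on top 2: 57.57. clams: 24.7 < 57.57 → exclude; stop.
Optimal diet: mussels, abalone — 2 of 3 types.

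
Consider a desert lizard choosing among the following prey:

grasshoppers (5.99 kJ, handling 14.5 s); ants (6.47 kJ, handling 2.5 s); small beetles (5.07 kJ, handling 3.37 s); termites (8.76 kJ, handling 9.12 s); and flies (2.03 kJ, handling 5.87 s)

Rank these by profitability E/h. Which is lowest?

Profitability E/h (kJ/s): grasshoppers = 5.99/14.5 = 0.413, ants = 6.47/2.5 = 2.59, small beetles = 5.07/3.37 = 1.5, termites = 8.76/9.12 = 0.961, flies = 2.03/5.87 = 0.346.
Ranked: ants > small beetles > termites > grasshoppers > flies.

flies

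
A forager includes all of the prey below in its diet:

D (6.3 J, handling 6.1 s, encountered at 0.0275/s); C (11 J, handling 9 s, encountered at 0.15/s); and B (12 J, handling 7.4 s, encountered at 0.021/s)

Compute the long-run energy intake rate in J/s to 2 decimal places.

R = Σλ_iE_i / (1 + Σλ_ih_i)
Numerator: 0.0275×6.3 + 0.15×11 + 0.021×12 = 2.075
Denominator: 1 + 0.0275×6.1 + 0.15×9 + 0.021×7.4 = 2.673
R = 2.075/2.673 = 0.7763 J/s

0.78 J/s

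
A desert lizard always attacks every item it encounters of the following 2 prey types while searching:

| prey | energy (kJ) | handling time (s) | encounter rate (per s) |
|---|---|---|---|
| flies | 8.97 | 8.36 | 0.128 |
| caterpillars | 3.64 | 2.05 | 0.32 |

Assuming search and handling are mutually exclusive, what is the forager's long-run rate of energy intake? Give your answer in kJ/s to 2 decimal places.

Energy encountered per unit search time: 0.128×8.97 + 0.32×3.64 = 2.313 kJ/s.
Handling time per unit search time: 0.128×8.36 + 0.32×2.05 = 1.726.
Rate = 2.313/(1 + 1.726) = 0.8485 kJ/s.

0.85 kJ/s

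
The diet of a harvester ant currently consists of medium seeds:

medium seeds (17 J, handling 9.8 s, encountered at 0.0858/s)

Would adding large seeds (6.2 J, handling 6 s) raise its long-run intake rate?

Yes

On medium seeds alone, R = ΣλE/(1+Σλh) = 1.459/1.841 = 0.7924 J/s.
Profitability of large seeds: 6.2/6 = 1.033 J/s.
Since 1.033 > R, including large seeds increases the long-run rate.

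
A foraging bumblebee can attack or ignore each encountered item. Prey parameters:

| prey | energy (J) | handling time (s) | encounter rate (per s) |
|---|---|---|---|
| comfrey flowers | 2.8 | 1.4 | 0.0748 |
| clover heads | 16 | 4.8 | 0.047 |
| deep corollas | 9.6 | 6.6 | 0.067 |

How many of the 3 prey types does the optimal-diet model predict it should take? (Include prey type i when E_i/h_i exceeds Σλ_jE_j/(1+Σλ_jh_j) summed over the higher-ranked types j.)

Rank by E/h (J/s): clover heads 3.33, comfrey flowers 2, deep corollas 1.45. Include each in turn until the next type's E/h falls below the running intake rate.
Rate on top 1: 0.6136. comfrey flowers: 2 > 0.6136 → include.
Rate on top 2: 0.7227. deep corollas: 1.45 > 0.7227 → include.
Optimal diet: clover heads, comfrey flowers, deep corollas — 3 of 3 types.

3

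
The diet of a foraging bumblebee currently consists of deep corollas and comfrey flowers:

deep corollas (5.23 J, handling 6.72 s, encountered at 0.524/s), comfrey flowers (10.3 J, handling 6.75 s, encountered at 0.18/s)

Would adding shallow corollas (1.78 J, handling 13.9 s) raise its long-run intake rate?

No

On deep corollas and comfrey flowers alone, R = ΣλE/(1+Σλh) = 4.595/5.736 = 0.801 J/s.
shallow corollas: E/h = 1.78/13.9 = 0.1281 J/s.
Since 0.1281 < R, time spent handling shallow corollas is better spent searching.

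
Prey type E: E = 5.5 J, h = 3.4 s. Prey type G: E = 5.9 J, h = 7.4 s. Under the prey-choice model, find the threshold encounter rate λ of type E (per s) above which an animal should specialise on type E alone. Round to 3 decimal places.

Drop type G once their profitability E₂/h₂ falls below the rate achievable on type E alone: E₂/h₂ = λE₁/(1 + λh₁).
Solve for λ: λE₁h₂ = E₂(1 + λh₁) → λ(E₁h₂ − E₂h₁) = E₂ → λ = E₂/(E₁h₂ − E₂h₁).
λ = 5.9/(5.5×7.4 − 5.9×3.4) = 5.9/20.64 = 0.2859 per s.

0.286 per s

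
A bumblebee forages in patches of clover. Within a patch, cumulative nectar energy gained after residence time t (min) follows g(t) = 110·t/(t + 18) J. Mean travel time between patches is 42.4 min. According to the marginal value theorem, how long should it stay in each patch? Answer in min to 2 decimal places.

By the marginal value theorem, leave when the instantaneous gain rate g'(t) equals the habitat-wide average g(t)/(T + t).
g'(t) = 110·18/(t + 18)². Setting 110·18/(t+18)² = 110t/[(t+18)(42.4+t)] gives 18(42.4+t) = t(t+18), so t² = 18×42.4 = 763.2.
t* = √763.2 = 27.63 min.

27.63 min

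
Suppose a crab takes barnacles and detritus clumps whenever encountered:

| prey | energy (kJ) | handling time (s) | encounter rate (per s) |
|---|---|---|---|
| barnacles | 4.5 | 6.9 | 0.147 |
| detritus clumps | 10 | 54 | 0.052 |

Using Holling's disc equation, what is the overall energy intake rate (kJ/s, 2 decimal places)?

0.25 kJ/s

Energy encountered per unit search time: 0.147×4.5 + 0.052×10 = 1.181 kJ/s.
Handling time per unit search time: 0.147×6.9 + 0.052×54 = 3.822.
Rate = 1.181/(1 + 3.822) = 0.245 kJ/s.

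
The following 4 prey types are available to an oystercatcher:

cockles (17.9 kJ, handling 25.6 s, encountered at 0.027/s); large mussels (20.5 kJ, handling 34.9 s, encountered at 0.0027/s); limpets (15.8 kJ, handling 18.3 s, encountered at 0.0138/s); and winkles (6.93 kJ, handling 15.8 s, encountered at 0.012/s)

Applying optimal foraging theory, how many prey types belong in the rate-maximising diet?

Profitabilities (E/h, kJ/s): limpets 0.863, cockles 0.699, large mussels 0.587, winkles 0.439. Add prey in this order while the next type's profitability exceeds the intake rate on those already taken.
Rate on top 1: 0.1741. cockles: 0.699 > 0.1741 → include.
Rate on top 2: 0.3608. large mussels: 0.587 > 0.3608 → include.
Rate on top 3: 0.3713. winkles: 0.439 > 0.3713 → include.
Optimal diet: limpets, cockles, large mussels, winkles — 4 of 4 types.

4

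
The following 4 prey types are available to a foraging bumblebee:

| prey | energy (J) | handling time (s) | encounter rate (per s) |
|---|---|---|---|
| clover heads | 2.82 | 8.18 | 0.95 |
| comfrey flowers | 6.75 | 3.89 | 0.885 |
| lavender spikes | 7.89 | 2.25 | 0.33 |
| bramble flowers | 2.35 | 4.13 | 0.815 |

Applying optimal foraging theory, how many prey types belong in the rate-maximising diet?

2

Rank by E/h (J/s): lavender spikes 3.51, comfrey flowers 1.74, bramble flowers 0.569, clover heads 0.345. Include each in turn until the next type's E/h falls below the running intake rate.
Rate on top 1: 1.494. comfrey flowers: 1.74 > 1.494 → include.
Rate on top 2: 1.654. bramble flowers: 0.569 < 1.654 → exclude; stop.
Optimal diet: lavender spikes, comfrey flowers — 2 of 4 types.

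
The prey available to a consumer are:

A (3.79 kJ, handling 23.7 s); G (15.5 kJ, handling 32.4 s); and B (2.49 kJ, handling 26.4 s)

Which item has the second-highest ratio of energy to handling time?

In descending order of E/h:
G: 15.5/32.4 = 0.478 kJ/s
A: 3.79/23.7 = 0.16 kJ/s
B: 2.49/26.4 = 0.0943 kJ/s

A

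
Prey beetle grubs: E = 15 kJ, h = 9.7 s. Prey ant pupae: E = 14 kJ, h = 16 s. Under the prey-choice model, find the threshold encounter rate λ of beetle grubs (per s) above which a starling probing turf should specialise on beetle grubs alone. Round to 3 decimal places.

0.134 per s

At the threshold, the rate on beetle grubs alone equals the profitability of ant pupae: λ·15/(1 + λ·9.7) = 14/16 = 0.875.
Rearranging, λ(15 − 0.875×9.7) = 0.875, so λ = 0.875/6.513 = 0.1344 per s.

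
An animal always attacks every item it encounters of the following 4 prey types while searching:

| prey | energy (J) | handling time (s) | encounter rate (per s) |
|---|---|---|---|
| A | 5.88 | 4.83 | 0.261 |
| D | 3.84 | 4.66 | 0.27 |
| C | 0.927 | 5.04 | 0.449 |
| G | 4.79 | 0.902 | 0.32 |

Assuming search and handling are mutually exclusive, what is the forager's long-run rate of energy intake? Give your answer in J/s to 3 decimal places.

Energy encountered per unit search time: 0.261×5.88 + 0.27×3.84 + 0.449×0.927 + 0.32×4.79 = 4.521 J/s.
Handling time per unit search time: 0.261×4.83 + 0.27×4.66 + 0.449×5.04 + 0.32×0.902 = 5.07.
Rate = 4.521/(1 + 5.07) = 0.7447 J/s.

0.745 J/s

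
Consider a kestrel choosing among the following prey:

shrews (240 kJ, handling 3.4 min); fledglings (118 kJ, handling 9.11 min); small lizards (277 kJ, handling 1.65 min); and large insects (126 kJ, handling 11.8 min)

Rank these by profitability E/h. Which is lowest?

large insects

Profitability E/h (kJ/min): shrews = 240/3.4 = 70.6, fledglings = 118/9.11 = 13, small lizards = 277/1.65 = 168, large insects = 126/11.8 = 10.7.
Ranked: small lizards > shrews > fledglings > large insects.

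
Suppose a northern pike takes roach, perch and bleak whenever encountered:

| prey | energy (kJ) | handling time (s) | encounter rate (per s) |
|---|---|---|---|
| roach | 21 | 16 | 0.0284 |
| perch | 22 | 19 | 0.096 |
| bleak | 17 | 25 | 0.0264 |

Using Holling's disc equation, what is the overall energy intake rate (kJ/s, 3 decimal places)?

Energy encountered per unit search time: 0.0284×21 + 0.096×22 + 0.0264×17 = 3.157 kJ/s.
Handling time per unit search time: 0.0284×16 + 0.096×19 + 0.0264×25 = 2.938.
Rate = 3.157/(1 + 2.938) = 0.8016 kJ/s.

0.802 kJ/s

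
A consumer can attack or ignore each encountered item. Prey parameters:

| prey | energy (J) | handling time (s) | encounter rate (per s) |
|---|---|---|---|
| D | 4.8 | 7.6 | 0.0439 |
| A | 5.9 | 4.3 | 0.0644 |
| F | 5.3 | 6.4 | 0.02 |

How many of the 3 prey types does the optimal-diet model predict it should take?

3

Rank by E/h (J/s): A 1.37, F 0.828, D 0.632. Include each in turn until the next type's E/h falls below the running intake rate.
Rate on top 1: 0.2976. F: 0.828 > 0.2976 → include.
Rate on top 2: 0.3459. D: 0.632 > 0.3459 → include.
Optimal diet: A, F, D — 3 of 3 types.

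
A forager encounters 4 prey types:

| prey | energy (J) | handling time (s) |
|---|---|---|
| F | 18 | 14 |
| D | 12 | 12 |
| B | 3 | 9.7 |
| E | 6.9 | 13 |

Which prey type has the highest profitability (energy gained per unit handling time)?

F

In descending order of E/h:
F: 18/14 = 1.29 J/s
D: 12/12 = 1 J/s
E: 6.9/13 = 0.531 J/s
B: 3/9.7 = 0.309 J/s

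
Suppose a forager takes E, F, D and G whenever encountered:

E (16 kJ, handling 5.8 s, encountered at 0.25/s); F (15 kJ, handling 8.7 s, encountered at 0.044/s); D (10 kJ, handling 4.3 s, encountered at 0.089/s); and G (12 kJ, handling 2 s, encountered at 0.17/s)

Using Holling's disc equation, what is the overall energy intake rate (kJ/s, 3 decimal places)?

2.135 kJ/s

R = (0.25×16 + 0.044×15 + 0.089×10 + 0.17×12) / (1 + 0.25×5.8 + 0.044×8.7 + 0.089×4.3 + 0.17×2) = 7.59/3.555 = 2.135 kJ/s.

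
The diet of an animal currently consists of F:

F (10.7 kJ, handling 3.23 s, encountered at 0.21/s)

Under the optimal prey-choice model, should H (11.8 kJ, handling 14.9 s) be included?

Intake rate on the current diet: R = (0.21×10.7) / (1 + 0.21×3.23) = 2.247/1.678 = 1.339 kJ/s.
Profitability of H: 11.8/14.9 = 0.7919 kJ/s.
0.7919 < 1.339, so adding H would lower the average — exclude it.

No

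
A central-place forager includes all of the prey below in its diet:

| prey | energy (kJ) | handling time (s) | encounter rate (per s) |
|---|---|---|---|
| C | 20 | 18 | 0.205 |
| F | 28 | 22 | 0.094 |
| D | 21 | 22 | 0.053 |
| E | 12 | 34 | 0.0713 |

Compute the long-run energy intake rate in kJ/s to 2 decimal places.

0.84 kJ/s

R = Σλ_iE_i / (1 + Σλ_ih_i)
Numerator: 0.205×20 + 0.094×28 + 0.053×21 + 0.0713×12 = 8.701
Denominator: 1 + 0.205×18 + 0.094×22 + 0.053×22 + 0.0713×34 = 10.35
R = 8.701/10.35 = 0.8408 kJ/s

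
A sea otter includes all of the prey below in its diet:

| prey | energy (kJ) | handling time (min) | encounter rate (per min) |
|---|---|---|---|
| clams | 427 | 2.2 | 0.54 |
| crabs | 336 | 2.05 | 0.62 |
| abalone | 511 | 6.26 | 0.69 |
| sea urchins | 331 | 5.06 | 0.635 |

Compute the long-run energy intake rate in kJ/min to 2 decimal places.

91.13 kJ/min

R = (0.54×427 + 0.62×336 + 0.69×511 + 0.635×331) / (1 + 0.54×2.2 + 0.62×2.05 + 0.69×6.26 + 0.635×5.06) = 1002/10.99 = 91.13 kJ/min.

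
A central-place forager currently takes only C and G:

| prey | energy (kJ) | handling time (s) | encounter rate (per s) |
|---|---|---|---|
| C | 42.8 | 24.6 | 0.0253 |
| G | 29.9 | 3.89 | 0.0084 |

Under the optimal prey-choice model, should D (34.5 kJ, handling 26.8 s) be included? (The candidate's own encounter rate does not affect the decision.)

Yes

Intake rate on the current diet: R = (0.0253×42.8 + 0.0084×29.9) / (1 + 0.0253×24.6 + 0.0084×3.89) = 1.334/1.655 = 0.806 kJ/s.
Profitability of D: 34.5/26.8 = 1.287 kJ/s.
1.287 > 0.806, so adding D raises the average — include it.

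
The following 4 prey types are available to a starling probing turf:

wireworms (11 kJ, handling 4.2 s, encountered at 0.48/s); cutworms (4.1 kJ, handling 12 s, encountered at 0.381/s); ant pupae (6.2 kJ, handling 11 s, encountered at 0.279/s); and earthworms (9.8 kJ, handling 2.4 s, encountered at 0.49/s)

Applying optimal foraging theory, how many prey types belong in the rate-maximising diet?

E/h in descending order: earthworms 4.08, wireworms 2.62, ant pupae 0.564, cutworms 0.342 kJ/s. The optimal diet is the largest prefix of this list for which every included type satisfies E_i/h_i > R on the types above it.
Rate on top 1: 2.207. wireworms: 2.62 > 2.207 → include.
Rate on top 2: 2.405. ant pupae: 0.564 < 2.405 → exclude; stop.
Optimal diet: earthworms, wireworms — 2 of 4 types.

2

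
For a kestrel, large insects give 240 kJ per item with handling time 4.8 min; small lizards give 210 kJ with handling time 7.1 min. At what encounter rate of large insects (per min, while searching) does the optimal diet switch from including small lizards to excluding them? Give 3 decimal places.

0.302 per min

Drop small lizards once their profitability E₂/h₂ falls below the rate achievable on large insects alone: E₂/h₂ = λE₁/(1 + λh₁).
Solve for λ: λE₁h₂ = E₂(1 + λh₁) → λ(E₁h₂ − E₂h₁) = E₂ → λ = E₂/(E₁h₂ − E₂h₁).
λ = 210/(240×7.1 − 210×4.8) = 210/696 = 0.3017 per min.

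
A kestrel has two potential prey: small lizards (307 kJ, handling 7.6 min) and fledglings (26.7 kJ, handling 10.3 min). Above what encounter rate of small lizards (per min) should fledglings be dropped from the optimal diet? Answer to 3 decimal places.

The zero-one rule: include fledglings iff E₂/h₂ > λE₁/(1+λh₁). Equality gives the switch point.
λE₁h₂ = E₂ + λE₂h₁ ⇒ λ = E₂/(E₁h₂ − E₂h₁) = 26.7/(3162 − 202.9) = 0.009023 per min.

0.009 per min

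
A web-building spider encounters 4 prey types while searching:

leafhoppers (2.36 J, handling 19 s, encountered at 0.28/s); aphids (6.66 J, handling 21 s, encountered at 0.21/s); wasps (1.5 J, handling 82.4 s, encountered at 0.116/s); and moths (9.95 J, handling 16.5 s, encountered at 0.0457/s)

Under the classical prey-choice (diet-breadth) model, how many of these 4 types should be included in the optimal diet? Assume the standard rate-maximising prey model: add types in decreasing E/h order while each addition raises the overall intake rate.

2

Profitabilities (E/h, J/s): moths 0.603, aphids 0.317, leafhoppers 0.124, wasps 0.0182. Add prey in this order while the next type's profitability exceeds the intake rate on those already taken.
Rate on top 1: 0.2592. aphids: 0.317 > 0.2592 → include.
Rate on top 2: 0.3007. leafhoppers: 0.124 < 0.3007 → exclude; stop.
Optimal diet: moths, aphids — 2 of 4 types.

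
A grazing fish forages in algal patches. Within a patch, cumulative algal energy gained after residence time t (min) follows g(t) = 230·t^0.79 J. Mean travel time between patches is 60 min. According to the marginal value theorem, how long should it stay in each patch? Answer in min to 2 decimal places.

Maximise g(t)/(T+t): set derivative to zero → g'(t)(T+t) = g(t).
g'(t) = 0.79·230·t^-0.21. Setting 0.79·230·t^-0.21 = 230·t^0.79/(60+t) gives 0.79(60+t) = t, so 0.21·t = 0.79×60.
t* = 0.79×60/0.21 = 225.7 min.

225.71 min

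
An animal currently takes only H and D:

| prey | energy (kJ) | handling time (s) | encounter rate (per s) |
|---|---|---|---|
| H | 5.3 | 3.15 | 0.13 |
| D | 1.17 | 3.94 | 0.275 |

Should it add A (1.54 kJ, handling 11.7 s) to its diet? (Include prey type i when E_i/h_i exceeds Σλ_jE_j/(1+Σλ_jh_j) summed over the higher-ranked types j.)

Current rate: (0.13×5.3 + 0.275×1.17)/(1 + 0.13×3.15 + 0.275×3.94) = 0.4054 kJ/s.
A: E/h = 1.54/11.7 = 0.1316 kJ/s.
0.1316 < 0.4054, so adding A would lower the average — exclude it.

No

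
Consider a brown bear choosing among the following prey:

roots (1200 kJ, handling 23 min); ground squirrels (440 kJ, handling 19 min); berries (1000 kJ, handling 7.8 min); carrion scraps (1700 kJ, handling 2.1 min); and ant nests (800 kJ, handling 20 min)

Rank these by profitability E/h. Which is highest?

Profitability E/h (kJ/min): roots = 1200/23 = 52.2, ground squirrels = 440/19 = 23.2, berries = 1000/7.8 = 128, carrion scraps = 1700/2.1 = 810, ant nests = 800/20 = 40.
Ranked: carrion scraps > berries > roots > ant nests > ground squirrels.

carrion scraps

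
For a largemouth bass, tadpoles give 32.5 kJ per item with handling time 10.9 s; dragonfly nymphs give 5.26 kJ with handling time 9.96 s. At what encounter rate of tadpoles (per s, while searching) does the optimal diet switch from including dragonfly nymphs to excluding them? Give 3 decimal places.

0.020 per s

Drop dragonfly nymphs once their profitability E₂/h₂ falls below the rate achievable on tadpoles alone: E₂/h₂ = λE₁/(1 + λh₁).
Solve for λ: λE₁h₂ = E₂(1 + λh₁) → λ(E₁h₂ − E₂h₁) = E₂ → λ = E₂/(E₁h₂ − E₂h₁).
λ = 5.26/(32.5×9.96 − 5.26×10.9) = 5.26/266.4 = 0.01975 per s.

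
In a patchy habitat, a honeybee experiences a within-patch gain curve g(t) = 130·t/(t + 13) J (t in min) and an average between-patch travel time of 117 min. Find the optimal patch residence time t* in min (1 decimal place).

39.0 min

Optimal t* satisfies g'(t*) = g(t*)/(T + t*).
g'(t) = 130·13/(t + 13)². Setting 130·13/(t+13)² = 130t/[(t+13)(117+t)] gives 13(117+t) = t(t+13), so t² = 13×117 = 1521.
t* = √1521 = 39 min.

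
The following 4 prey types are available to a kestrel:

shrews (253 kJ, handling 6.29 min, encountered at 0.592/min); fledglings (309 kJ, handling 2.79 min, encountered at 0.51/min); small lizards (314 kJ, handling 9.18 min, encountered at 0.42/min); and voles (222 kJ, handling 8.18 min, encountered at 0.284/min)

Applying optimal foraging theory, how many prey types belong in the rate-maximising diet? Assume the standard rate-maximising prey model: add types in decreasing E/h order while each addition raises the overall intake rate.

Rank by E/h (kJ/min): fledglings 111, shrews 40.2, small lizards 34.2, voles 27.1. Include each in turn until the next type's E/h falls below the running intake rate.
Rate on top 1: 65.04. shrews: 40.2 < 65.04 → exclude; stop.
Optimal diet: fledglings — 1 of 4 types.

1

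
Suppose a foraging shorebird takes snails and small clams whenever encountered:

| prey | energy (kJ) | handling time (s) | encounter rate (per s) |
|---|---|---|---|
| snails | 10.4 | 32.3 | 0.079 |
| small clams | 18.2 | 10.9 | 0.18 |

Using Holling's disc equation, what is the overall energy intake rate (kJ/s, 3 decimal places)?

0.743 kJ/s

Energy encountered per unit search time: 0.079×10.4 + 0.18×18.2 = 4.098 kJ/s.
Handling time per unit search time: 0.079×32.3 + 0.18×10.9 = 4.514.
Rate = 4.098/(1 + 4.514) = 0.7432 kJ/s.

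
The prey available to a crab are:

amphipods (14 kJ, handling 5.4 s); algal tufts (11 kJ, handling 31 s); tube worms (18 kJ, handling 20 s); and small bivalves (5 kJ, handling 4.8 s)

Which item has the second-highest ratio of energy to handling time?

In descending order of E/h:
amphipods: 14/5.4 = 2.59 kJ/s
small bivalves: 5/4.8 = 1.04 kJ/s
tube worms: 18/20 = 0.9 kJ/s
algal tufts: 11/31 = 0.355 kJ/s

small bivalves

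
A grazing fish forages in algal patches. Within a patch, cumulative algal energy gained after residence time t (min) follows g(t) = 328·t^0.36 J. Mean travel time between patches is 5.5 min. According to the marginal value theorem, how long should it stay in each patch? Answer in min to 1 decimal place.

Maximise g(t)/(T+t): set derivative to zero → g'(t)(T+t) = g(t).
g'(t) = 0.36·328·t^-0.64. Setting 0.36·328·t^-0.64 = 328·t^0.36/(5.5+t) gives 0.36(5.5+t) = t, so 0.64·t = 0.36×5.5.
t* = 0.36×5.5/0.64 = 3.094 min.

3.1 min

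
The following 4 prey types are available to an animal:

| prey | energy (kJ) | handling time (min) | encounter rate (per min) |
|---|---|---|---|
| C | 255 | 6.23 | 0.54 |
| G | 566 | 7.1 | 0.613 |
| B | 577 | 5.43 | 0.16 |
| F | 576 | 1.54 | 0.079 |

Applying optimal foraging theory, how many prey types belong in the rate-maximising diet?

Rank by E/h (kJ/min): F 374, B 106, G 79.7, C 40.9. Include each in turn until the next type's E/h falls below the running intake rate.
Rate on top 1: 40.57. B: 106 > 40.57 → include.
Rate on top 2: 69.24. G: 79.7 > 69.24 → include.
Rate on top 3: 76.43. C: 40.9 < 76.43 → exclude; stop.
Optimal diet: F, B, G — 3 of 4 types.

3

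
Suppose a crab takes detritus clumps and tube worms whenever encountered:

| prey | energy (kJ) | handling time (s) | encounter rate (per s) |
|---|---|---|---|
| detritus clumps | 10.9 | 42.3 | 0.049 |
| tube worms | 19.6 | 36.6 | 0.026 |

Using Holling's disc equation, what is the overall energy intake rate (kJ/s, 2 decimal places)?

R = Σλ_iE_i / (1 + Σλ_ih_i)
Numerator: 0.049×10.9 + 0.026×19.6 = 1.044
Denominator: 1 + 0.049×42.3 + 0.026×36.6 = 4.024
R = 1.044/4.024 = 0.2593 kJ/s

0.26 kJ/s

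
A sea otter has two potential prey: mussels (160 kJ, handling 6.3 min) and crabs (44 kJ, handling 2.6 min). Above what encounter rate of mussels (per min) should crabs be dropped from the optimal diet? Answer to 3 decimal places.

The zero-one rule: include crabs iff E₂/h₂ > λE₁/(1+λh₁). Equality gives the switch point.
λE₁h₂ = E₂ + λE₂h₁ ⇒ λ = E₂/(E₁h₂ − E₂h₁) = 44/(416 − 277.2) = 0.317 per min.

0.317 per min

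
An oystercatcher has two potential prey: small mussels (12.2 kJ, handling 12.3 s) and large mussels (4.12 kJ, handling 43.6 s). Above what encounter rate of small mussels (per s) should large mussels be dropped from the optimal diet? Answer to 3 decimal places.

0.009 per s

At the threshold, the rate on small mussels alone equals the profitability of large mussels: λ·12.2/(1 + λ·12.3) = 4.12/43.6 = 0.0945.
Rearranging, λ(12.2 − 0.0945×12.3) = 0.0945, so λ = 0.0945/11.04 = 0.008561 per s.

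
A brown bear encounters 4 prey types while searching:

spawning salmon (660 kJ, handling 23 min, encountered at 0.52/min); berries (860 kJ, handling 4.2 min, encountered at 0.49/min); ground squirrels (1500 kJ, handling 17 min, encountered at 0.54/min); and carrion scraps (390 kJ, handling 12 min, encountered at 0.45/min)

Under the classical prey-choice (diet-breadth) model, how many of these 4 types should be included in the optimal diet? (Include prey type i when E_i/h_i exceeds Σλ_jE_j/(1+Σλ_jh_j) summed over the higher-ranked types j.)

Profitabilities (E/h, kJ/min): berries 205, ground squirrels 88.2, carrion scraps 32.5, spawning salmon 28.7. Add prey in this order while the next type's profitability exceeds the intake rate on those already taken.
Rate on top 1: 137.8. ground squirrels: 88.2 < 137.8 → exclude; stop.
Optimal diet: berries — 1 of 4 types.

1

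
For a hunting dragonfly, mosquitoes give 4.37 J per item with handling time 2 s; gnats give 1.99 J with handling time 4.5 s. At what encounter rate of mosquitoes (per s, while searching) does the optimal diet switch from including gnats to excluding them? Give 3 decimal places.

Drop gnats once their profitability E₂/h₂ falls below the rate achievable on mosquitoes alone: E₂/h₂ = λE₁/(1 + λh₁).
Solve for λ: λE₁h₂ = E₂(1 + λh₁) → λ(E₁h₂ − E₂h₁) = E₂ → λ = E₂/(E₁h₂ − E₂h₁).
λ = 1.99/(4.37×4.5 − 1.99×2) = 1.99/15.68 = 0.1269 per s.

0.127 per s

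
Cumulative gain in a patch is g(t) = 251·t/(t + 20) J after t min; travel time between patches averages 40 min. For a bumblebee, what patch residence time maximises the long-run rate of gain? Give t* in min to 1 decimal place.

Optimal t* satisfies g'(t*) = g(t*)/(T + t*).
g'(t) = 251·20/(t + 20)². Setting 251·20/(t+20)² = 251t/[(t+20)(40+t)] gives 20(40+t) = t(t+20), so t² = 20×40 = 800.
t* = √800 = 28.28 min.

28.3 min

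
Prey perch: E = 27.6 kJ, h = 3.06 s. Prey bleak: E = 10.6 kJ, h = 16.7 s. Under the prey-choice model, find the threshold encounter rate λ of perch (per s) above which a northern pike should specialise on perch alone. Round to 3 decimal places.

The zero-one rule: include bleak iff E₂/h₂ > λE₁/(1+λh₁). Equality gives the switch point.
λE₁h₂ = E₂ + λE₂h₁ ⇒ λ = E₂/(E₁h₂ − E₂h₁) = 10.6/(460.9 − 32.44) = 0.02474 per s.

0.025 per s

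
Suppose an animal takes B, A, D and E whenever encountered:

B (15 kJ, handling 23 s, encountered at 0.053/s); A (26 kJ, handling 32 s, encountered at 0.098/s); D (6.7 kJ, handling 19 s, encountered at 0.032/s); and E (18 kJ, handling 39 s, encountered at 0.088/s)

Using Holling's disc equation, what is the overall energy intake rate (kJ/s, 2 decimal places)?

R = Σλ_iE_i / (1 + Σλ_ih_i)
Numerator: 0.053×15 + 0.098×26 + 0.032×6.7 + 0.088×18 = 5.141
Denominator: 1 + 0.053×23 + 0.098×32 + 0.032×19 + 0.088×39 = 9.395
R = 5.141/9.395 = 0.5472 kJ/s

0.55 kJ/s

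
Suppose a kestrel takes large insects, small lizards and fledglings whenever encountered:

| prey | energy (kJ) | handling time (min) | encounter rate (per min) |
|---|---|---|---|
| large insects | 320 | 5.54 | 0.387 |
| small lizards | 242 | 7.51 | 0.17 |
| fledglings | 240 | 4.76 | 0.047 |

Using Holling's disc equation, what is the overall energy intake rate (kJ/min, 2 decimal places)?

37.95 kJ/min

R = Σλ_iE_i / (1 + Σλ_ih_i)
Numerator: 0.387×320 + 0.17×242 + 0.047×240 = 176.3
Denominator: 1 + 0.387×5.54 + 0.17×7.51 + 0.047×4.76 = 4.644
R = 176.3/4.644 = 37.95 kJ/min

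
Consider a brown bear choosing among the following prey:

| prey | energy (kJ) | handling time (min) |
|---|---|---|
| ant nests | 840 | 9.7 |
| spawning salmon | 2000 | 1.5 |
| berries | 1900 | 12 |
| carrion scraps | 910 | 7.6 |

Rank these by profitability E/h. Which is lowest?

Profitability E/h (kJ/min): ant nests = 840/9.7 = 86.6, spawning salmon = 2000/1.5 = 1.33e+03, berries = 1900/12 = 158, carrion scraps = 910/7.6 = 120.
Ranked: spawning salmon > berries > carrion scraps > ant nests.

ant nests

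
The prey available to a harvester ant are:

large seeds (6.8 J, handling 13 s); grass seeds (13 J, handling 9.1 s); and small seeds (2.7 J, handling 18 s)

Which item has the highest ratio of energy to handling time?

grass seeds

In descending order of E/h:
grass seeds: 13/9.1 = 1.43 J/s
large seeds: 6.8/13 = 0.523 J/s
small seeds: 2.7/18 = 0.15 J/s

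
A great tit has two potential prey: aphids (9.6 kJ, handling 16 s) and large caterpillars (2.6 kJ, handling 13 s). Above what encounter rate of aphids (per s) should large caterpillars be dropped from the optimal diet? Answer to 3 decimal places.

0.031 per s

The zero-one rule: include large caterpillars iff E₂/h₂ > λE₁/(1+λh₁). Equality gives the switch point.
λE₁h₂ = E₂ + λE₂h₁ ⇒ λ = E₂/(E₁h₂ − E₂h₁) = 2.6/(124.8 − 41.6) = 0.03125 per s.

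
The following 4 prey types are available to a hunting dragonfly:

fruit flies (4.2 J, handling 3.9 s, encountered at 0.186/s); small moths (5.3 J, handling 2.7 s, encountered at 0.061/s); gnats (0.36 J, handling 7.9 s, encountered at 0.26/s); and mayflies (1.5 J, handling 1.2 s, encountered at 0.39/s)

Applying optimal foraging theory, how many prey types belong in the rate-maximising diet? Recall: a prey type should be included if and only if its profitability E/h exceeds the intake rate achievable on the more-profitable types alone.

E/h in descending order: small moths 1.96, mayflies 1.25, fruit flies 1.08, gnats 0.0456 J/s. The optimal diet is the largest prefix of this list for which every included type satisfies E_i/h_i > R on the types above it.
Rate on top 1: 0.2776. mayflies: 1.25 > 0.2776 → include.
Rate on top 2: 0.5563. fruit flies: 1.08 > 0.5563 → include.
Rate on top 3: 0.7165. gnats: 0.0456 < 0.7165 → exclude; stop.
Optimal diet: small moths, mayflies, fruit flies — 3 of 4 types.

3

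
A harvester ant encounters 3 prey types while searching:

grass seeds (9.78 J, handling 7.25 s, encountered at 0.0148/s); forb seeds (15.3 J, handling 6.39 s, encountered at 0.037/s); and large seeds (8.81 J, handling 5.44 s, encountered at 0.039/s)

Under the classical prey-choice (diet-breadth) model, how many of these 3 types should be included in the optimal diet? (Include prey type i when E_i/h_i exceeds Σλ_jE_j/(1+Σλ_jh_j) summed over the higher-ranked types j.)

3

Profitabilities (E/h, J/s): forb seeds 2.39, large seeds 1.62, grass seeds 1.35. Add prey in this order while the next type's profitability exceeds the intake rate on those already taken.
Rate on top 1: 0.4579. large seeds: 1.62 > 0.4579 → include.
Rate on top 2: 0.628. grass seeds: 1.35 > 0.628 → include.
Optimal diet: forb seeds, large seeds, grass seeds — 3 of 3 types.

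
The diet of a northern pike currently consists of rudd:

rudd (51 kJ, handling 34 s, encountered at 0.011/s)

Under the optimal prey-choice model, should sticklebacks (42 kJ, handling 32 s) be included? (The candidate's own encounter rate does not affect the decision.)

Yes

On rudd alone, R = ΣλE/(1+Σλh) = 0.561/1.374 = 0.4083 kJ/s.
Profitability of sticklebacks: 42/32 = 1.312 kJ/s.
1.312 > 0.4083, so adding sticklebacks raises the average — include it.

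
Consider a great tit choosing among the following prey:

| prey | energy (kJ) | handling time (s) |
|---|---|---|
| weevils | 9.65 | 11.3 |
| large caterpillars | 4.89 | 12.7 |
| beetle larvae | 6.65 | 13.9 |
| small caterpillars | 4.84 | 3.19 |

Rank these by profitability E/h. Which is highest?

In descending order of E/h:
small caterpillars: 4.84/3.19 = 1.52 kJ/s
weevils: 9.65/11.3 = 0.854 kJ/s
beetle larvae: 6.65/13.9 = 0.478 kJ/s
large caterpillars: 4.89/12.7 = 0.385 kJ/s

small caterpillars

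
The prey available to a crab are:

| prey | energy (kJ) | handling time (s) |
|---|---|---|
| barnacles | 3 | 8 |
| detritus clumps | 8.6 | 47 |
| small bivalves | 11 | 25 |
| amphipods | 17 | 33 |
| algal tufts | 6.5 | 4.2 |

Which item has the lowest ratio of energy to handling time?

detritus clumps

Profitability E/h (kJ/s): barnacles = 3/8 = 0.375, detritus clumps = 8.6/47 = 0.183, small bivalves = 11/25 = 0.44, amphipods = 17/33 = 0.515, algal tufts = 6.5/4.2 = 1.55.
Ranked: algal tufts > amphipods > small bivalves > barnacles > detritus clumps.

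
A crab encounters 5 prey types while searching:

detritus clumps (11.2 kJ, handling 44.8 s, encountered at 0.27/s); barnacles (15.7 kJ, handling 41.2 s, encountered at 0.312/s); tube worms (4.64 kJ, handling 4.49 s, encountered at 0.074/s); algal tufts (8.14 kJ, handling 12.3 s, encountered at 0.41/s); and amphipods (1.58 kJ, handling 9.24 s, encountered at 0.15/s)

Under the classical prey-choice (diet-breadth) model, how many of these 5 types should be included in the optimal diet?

2

E/h in descending order: tube worms 1.03, algal tufts 0.662, barnacles 0.381, detritus clumps 0.25, amphipods 0.171 kJ/s. The optimal diet is the largest prefix of this list for which every included type satisfies E_i/h_i > R on the types above it.
Rate on top 1: 0.2577. algal tufts: 0.662 > 0.2577 → include.
Rate on top 2: 0.5774. barnacles: 0.381 < 0.5774 → exclude; stop.
Optimal diet: tube worms, algal tufts — 2 of 5 types.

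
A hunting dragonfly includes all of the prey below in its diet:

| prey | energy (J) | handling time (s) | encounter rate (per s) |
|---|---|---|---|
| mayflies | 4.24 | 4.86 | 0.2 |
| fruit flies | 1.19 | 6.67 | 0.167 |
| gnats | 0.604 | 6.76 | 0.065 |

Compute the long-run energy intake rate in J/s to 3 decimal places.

R = Σλ_iE_i / (1 + Σλ_ih_i)
Numerator: 0.2×4.24 + 0.167×1.19 + 0.065×0.604 = 1.086
Denominator: 1 + 0.2×4.86 + 0.167×6.67 + 0.065×6.76 = 3.525
R = 1.086/3.525 = 0.3081 J/s

0.308 J/s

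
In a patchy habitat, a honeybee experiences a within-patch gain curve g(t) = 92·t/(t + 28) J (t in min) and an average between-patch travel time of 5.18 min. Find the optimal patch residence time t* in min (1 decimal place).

Maximise g(t)/(T+t): set derivative to zero → g'(t)(T+t) = g(t).
g'(t) = 92·28/(t + 28)². Setting 92·28/(t+28)² = 92t/[(t+28)(5.18+t)] gives 28(5.18+t) = t(t+28), so t² = 28×5.18 = 145.
t* = √145 = 12.04 min.

12.0 min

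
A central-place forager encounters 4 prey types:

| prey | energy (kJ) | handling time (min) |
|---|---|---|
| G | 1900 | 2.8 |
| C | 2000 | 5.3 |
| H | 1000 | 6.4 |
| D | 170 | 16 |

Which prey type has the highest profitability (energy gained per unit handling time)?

G

Profitability E/h (kJ/min): G = 1900/2.8 = 679, C = 2000/5.3 = 377, H = 1000/6.4 = 156, D = 170/16 = 10.6.
Ranked: G > C > H > D.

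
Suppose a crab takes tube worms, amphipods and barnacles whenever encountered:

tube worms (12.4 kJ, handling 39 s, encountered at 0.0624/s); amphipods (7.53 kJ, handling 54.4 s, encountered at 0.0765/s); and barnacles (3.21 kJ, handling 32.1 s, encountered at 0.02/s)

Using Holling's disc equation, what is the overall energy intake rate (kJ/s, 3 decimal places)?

R = Σλ_iE_i / (1 + Σλ_ih_i)
Numerator: 0.0624×12.4 + 0.0765×7.53 + 0.02×3.21 = 1.414
Denominator: 1 + 0.0624×39 + 0.0765×54.4 + 0.02×32.1 = 8.237
R = 1.414/8.237 = 0.1717 kJ/s

0.172 kJ/s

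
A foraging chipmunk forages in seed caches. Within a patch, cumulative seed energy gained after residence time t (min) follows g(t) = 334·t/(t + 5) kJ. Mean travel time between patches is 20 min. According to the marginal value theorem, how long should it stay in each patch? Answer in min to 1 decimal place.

Optimal t* satisfies g'(t*) = g(t*)/(T + t*).
g'(t) = 334·5/(t + 5)². Setting 334·5/(t+5)² = 334t/[(t+5)(20+t)] gives 5(20+t) = t(t+5), so t² = 5×20 = 100.
t* = √100 = 10 min.

10.0 min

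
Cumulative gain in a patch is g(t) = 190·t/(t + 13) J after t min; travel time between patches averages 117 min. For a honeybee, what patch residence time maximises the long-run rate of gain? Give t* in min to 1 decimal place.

Maximise g(t)/(T+t): set derivative to zero → g'(t)(T+t) = g(t).
g'(t) = 190·13/(t + 13)². Setting 190·13/(t+13)² = 190t/[(t+13)(117+t)] gives 13(117+t) = t(t+13), so t² = 13×117 = 1521.
t* = √1521 = 39 min.

39.0 min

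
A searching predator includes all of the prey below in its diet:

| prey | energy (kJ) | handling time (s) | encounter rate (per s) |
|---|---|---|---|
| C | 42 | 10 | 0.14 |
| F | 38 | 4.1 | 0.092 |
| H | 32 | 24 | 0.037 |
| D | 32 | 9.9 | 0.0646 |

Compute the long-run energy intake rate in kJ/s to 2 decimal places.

R = (0.14×42 + 0.092×38 + 0.037×32 + 0.0646×32) / (1 + 0.14×10 + 0.092×4.1 + 0.037×24 + 0.0646×9.9) = 12.63/4.305 = 2.933 kJ/s.

2.93 kJ/s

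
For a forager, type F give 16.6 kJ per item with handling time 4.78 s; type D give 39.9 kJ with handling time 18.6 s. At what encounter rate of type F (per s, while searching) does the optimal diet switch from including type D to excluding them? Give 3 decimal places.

Drop type D once their profitability E₂/h₂ falls below the rate achievable on type F alone: E₂/h₂ = λE₁/(1 + λh₁).
Solve for λ: λE₁h₂ = E₂(1 + λh₁) → λ(E₁h₂ − E₂h₁) = E₂ → λ = E₂/(E₁h₂ − E₂h₁).
λ = 39.9/(16.6×18.6 − 39.9×4.78) = 39.9/118 = 0.338 per s.

0.338 per s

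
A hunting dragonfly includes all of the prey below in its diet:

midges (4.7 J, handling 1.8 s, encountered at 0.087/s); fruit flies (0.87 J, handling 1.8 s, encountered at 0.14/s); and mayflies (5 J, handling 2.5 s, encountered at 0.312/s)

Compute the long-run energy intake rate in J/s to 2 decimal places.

0.96 J/s

R = Σλ_iE_i / (1 + Σλ_ih_i)
Numerator: 0.087×4.7 + 0.14×0.87 + 0.312×5 = 2.091
Denominator: 1 + 0.087×1.8 + 0.14×1.8 + 0.312×2.5 = 2.189
R = 2.091/2.189 = 0.9553 J/s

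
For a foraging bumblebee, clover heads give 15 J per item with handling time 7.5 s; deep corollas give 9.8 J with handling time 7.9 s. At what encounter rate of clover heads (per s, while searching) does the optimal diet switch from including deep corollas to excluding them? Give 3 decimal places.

The zero-one rule: include deep corollas iff E₂/h₂ > λE₁/(1+λh₁). Equality gives the switch point.
λE₁h₂ = E₂ + λE₂h₁ ⇒ λ = E₂/(E₁h₂ − E₂h₁) = 9.8/(118.5 − 73.5) = 0.2178 per s.

0.218 per s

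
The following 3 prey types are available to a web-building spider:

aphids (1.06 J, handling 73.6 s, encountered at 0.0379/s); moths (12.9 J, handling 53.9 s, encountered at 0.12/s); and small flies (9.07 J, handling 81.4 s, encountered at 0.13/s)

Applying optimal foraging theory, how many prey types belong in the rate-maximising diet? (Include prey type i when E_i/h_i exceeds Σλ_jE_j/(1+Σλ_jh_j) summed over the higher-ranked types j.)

Rank by E/h (J/s): moths 0.239, small flies 0.111, aphids 0.0144. Include each in turn until the next type's E/h falls below the running intake rate.
Rate on top 1: 0.2073. small flies: 0.111 < 0.2073 → exclude; stop.
Optimal diet: moths — 1 of 3 types.

1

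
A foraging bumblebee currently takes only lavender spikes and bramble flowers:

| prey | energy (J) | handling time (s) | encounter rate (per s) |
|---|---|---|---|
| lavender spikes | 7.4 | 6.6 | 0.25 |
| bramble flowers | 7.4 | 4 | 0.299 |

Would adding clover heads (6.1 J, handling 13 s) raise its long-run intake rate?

No

Current rate: (0.25×7.4 + 0.299×7.4)/(1 + 0.25×6.6 + 0.299×4) = 1.056 J/s.
Profitability of clover heads: 6.1/13 = 0.4692 J/s.
0.4692 < 1.056, so adding clover heads would lower the average — exclude it.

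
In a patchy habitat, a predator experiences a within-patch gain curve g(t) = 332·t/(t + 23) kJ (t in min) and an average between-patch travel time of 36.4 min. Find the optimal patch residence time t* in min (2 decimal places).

28.93 min

Optimal t* satisfies g'(t*) = g(t*)/(T + t*).
g'(t) = 332·23/(t + 23)². Setting 332·23/(t+23)² = 332t/[(t+23)(36.4+t)] gives 23(36.4+t) = t(t+23), so t² = 23×36.4 = 837.2.
t* = √837.2 = 28.93 min.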